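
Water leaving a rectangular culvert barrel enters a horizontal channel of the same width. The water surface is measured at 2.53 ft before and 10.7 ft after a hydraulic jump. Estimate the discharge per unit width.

q = 75.9 ft²/s

For a rectangular channel the momentum equation gives q² = ½·g·y₁·y₂·(y₁ + y₂) = ½×32.2×2.53×10.7×13.2 = 5766.
q = √5766 = 75.9 ft²/s.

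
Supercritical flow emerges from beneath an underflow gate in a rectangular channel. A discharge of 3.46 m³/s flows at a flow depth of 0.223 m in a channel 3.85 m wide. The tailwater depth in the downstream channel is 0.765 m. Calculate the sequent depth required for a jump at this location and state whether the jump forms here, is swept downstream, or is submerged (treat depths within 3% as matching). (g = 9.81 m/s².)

y₂ = 0.755 m; the jump forms here

q = Q/b = 3.46/3.85 = 0.899 m²/s; V₁ = q/y₁ = 4.03 m/s. Fr₁ = V₁/√(g·y₁) = 2.72.
Sequent-depth ratio: y₂/y₁ = ½[√(1 + 8Fr₁²) − 1] = ½[√60.39 − 1] = 3.39.
y₂ = 3.39 × 0.223 = 0.755 m.
Tailwater y_tw = 0.765 m: y_tw ≈ y₂, so the jump forms here.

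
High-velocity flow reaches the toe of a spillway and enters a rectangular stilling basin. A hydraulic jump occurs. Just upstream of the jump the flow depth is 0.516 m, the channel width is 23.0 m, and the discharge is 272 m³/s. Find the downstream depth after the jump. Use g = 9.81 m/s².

y₂ = 7.18 m

q = Q/b = 272/23.0 = 11.8 m²/s; V₁ = q/y₁ = 22.9 m/s. Fr₁ = V₁/√(g·y₁) = 10.2.
Conjugate-depth relation: y₂/y₁ = ½[√(1 + 8Fr₁²) − 1] = ½[√831.1 − 1] = 13.9.
y₂ = 13.9 × 0.516 = 7.18 m.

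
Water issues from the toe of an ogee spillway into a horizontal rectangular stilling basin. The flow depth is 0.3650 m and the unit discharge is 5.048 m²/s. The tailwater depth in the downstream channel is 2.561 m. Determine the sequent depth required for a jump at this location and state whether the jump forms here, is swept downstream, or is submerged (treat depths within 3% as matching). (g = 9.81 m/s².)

y₂ = 3.595 m; the jump is swept downstream

V₁ = q/y₁ = 5.048/0.3650 = 13.83 m/s. Fr₁ = V₁/√(g·y₁) = 13.83/√(9.81×0.3650) = 7.309.
From the momentum equation for a rectangular channel, y₂/y₁ = ½[√(1 + 8Fr₁²) − 1] = ½[√428.35 − 1] = 9.848.
y₂ = 9.848 × 0.3650 = 3.595 m.
Tailwater y_tw = 2.561 m: y_tw < y₂, so the jump is swept downstream.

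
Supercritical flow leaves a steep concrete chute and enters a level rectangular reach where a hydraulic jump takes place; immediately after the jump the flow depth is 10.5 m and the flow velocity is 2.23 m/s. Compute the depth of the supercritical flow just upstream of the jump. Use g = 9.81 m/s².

y₁ = 0.931 m

Fr₂ = V₂/√(g·y₂) = 2.23/√(9.81×10.5) = 0.220.
From the momentum equation (using Fr₂), y₁/y₂ = ½[√(1 + 8Fr₂²) − 1] = ½[√1.386 − 1] = 0.0887.
y₁ = 0.0887 × 10.5 = 0.931 m.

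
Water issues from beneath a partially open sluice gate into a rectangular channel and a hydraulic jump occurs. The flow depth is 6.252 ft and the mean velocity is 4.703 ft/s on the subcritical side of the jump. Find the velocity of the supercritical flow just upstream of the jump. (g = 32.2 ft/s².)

Fr₂ = V₂/√(g·y₂) = 4.703/√(32.2×6.252) = 0.3315.
From the momentum equation (using Fr₂), y₁/y₂ = ½[√(1 + 8Fr₂²) − 1] = ½[√1.8790 − 1] = 0.1854.
y₁ = 0.1854 × 6.252 = 1.159 ft.
V₁ = q/y₁ = 29.40/1.159 = 25.37 ft/s.

V₁ = 25.37 ft/s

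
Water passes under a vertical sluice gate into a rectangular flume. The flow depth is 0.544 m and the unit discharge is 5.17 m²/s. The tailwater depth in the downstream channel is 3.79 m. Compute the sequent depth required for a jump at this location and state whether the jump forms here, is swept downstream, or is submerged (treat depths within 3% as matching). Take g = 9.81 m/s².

y₂ = 2.90 m; the jump is submerged

V₁ = q/y₁ = 5.17/0.544 = 9.50 m/s. Fr₁ = V₁/√(g·y₁) = 9.50/√(9.81×0.544) = 4.11.
Bélanger equation: y₂/y₁ = ½[√(1 + 8Fr₁²) − 1] = ½[√136.4 − 1] = 5.34.
y₂ = 5.34 × 0.544 = 2.90 m.
Tailwater y_tw = 3.79 m: y_tw > y₂, so the jump is submerged.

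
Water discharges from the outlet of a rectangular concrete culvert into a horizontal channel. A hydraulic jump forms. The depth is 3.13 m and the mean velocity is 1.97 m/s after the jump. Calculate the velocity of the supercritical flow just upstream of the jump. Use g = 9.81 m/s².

V₁ = 9.42 m/s

Fr₂ = V₂/√(g·y₂) = 1.97/√(9.81×3.13) = 0.356.
From the momentum equation (using Fr₂), y₁/y₂ = ½[√(1 + 8Fr₂²) − 1] = ½[√2.011 − 1] = 0.209.
y₁ = 0.209 × 3.13 = 0.654 m.
V₁ = q/y₁ = 6.17/0.654 = 9.42 m/s.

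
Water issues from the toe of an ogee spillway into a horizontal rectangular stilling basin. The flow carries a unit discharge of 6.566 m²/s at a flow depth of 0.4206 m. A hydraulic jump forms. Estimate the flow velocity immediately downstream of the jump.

V₁ = q/y₁ = 6.566/0.4206 = 15.61 m/s. Fr₁ = V₁/√(g·y₁) = 15.61/√(9.81×0.4206) = 7.685.
Conjugate-depth relation: y₂/y₁ = ½[√(1 + 8Fr₁²) − 1] = ½[√473.51 − 1] = 10.38.
y₂ = 10.38 × 0.4206 = 4.366 m.
V₂ = q/y₂ = 6.566/4.366 = 1.504 m/s.

V₂ = 1.504 m/s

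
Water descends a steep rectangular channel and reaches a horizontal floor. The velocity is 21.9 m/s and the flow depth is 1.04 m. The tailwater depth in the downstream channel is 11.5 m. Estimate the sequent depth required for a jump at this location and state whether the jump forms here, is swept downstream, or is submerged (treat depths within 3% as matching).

y₂ = 9.58 m; the jump is submerged

Fr₁ = V₁/√(g·y₁) = 21.9/√(9.81×1.04) = 6.86.
Bélanger equation: y₂/y₁ = ½[√(1 + 8Fr₁²) − 1] = ½[√377.1 − 1] = 9.21.
y₂ = 9.21 × 1.04 = 9.58 m.
Tailwater y_tw = 11.5 m: y_tw > y₂, so the jump is submerged.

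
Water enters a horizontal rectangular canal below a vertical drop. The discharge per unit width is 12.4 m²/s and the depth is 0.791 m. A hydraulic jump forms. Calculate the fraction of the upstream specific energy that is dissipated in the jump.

ΔE/E₁ = 0.539 (53.9%)

V₁ = q/y₁ = 12.4/0.791 = 15.7 m/s. Fr₁ = V₁/√(g·y₁) = 15.7/√(9.81×0.791) = 5.63.
Sequent-depth ratio: y₂/y₁ = ½[√(1 + 8Fr₁²) − 1] = ½[√254.4 − 1] = 7.47.
y₂ = 7.47 × 0.791 = 5.91 m.
E₁ = y₁ + V₁²/2g = 13.3 m. ΔE = (y₂ − y₁)³/(4y₁y₂) = 7.18 m. ΔE/E₁ = 7.18/13.3 = 0.539.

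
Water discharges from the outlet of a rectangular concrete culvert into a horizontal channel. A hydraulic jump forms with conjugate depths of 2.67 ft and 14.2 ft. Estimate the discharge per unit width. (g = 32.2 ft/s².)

q = 101 ft²/s

For a rectangular channel the momentum equation gives q² = ½·g·y₁·y₂·(y₁ + y₂) = ½×32.2×2.67×14.2×16.9 = 10298.
q = √10298 = 101 ft²/s.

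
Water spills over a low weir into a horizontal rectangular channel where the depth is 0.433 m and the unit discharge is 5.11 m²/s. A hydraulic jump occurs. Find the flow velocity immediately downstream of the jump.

V₁ = q/y₁ = 5.11/0.433 = 11.8 m/s. Fr₁ = V₁/√(g·y₁) = 11.8/√(9.81×0.433) = 5.73.
From the momentum equation for a rectangular channel, y₂/y₁ = ½[√(1 + 8Fr₁²) − 1] = ½[√263.3 − 1] = 7.61.
y₂ = 7.61 × 0.433 = 3.30 m.
V₂ = q/y₂ = 5.11/3.30 = 1.55 m/s.

V₂ = 1.55 m/s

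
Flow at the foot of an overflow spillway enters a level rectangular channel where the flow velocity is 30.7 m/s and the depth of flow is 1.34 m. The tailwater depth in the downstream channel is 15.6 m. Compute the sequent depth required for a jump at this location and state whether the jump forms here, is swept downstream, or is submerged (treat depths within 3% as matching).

Fr₁ = V₁/√(g·y₁) = 30.7/√(9.81×1.34) = 8.47.
Sequent-depth ratio: y₂/y₁ = ½[√(1 + 8Fr₁²) − 1] = ½[√574.6 − 1] = 11.5.
y₂ = 11.5 × 1.34 = 15.4 m.
Tailwater y_tw = 15.6 m: y_tw ≈ y₂, so the jump forms here.

y₂ = 15.4 m; the jump forms here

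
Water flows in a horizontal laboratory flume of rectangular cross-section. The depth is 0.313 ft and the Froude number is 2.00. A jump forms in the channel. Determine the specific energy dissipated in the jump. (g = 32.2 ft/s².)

ΔE = 0.0852 ft

Fr₁ = 2.00 (given).
By Bélanger, y₂/y₁ = ½[√(1 + 8Fr₁²) − 1] = ½[√33.00 − 1] = 2.37.
y₂ = 2.37 × 0.313 = 0.743 ft.
V₁ = Fr₁·√(g·y₁) = 2.00×√(32.2×0.313) = 6.35 ft/s; q = V₁·y₁ = 1.99 ft²/s. V₂ = q/y₂ = 1.99/0.743 = 2.68 ft/s. E₁ = y₁ + V₁²/2g = 0.939 ft; E₂ = y₂ + V₂²/2g = 0.854 ft. ΔE = E₁ − E₂ = 0.0852 ft.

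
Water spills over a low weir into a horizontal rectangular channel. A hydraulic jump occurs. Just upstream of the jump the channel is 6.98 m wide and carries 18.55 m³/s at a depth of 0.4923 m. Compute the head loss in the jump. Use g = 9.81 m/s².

q = Q/b = 18.55/6.98 = 2.658 m²/s; V₁ = q/y₁ = 5.398 m/s. Fr₁ = V₁/√(g·y₁) = 2.456.
By Bélanger, y₂/y₁ = ½[√(1 + 8Fr₁²) − 1] = ½[√49.273 − 1] = 3.010.
y₂ = 3.010 × 0.4923 = 1.482 m.
V₂ = q/y₂ = 2.658/1.482 = 1.794 m/s. E₁ = y₁ + V₁²/2g = 1.978 m; E₂ = y₂ + V₂²/2g = 1.646 m. ΔE = E₁ − E₂ = 0.3319 m.

ΔE = 0.3319 m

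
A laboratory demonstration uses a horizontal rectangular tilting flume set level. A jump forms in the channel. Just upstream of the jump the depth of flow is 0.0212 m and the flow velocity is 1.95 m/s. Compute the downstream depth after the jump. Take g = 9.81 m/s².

Fr₁ = V₁/√(g·y₁) = 1.95/√(9.81×0.0212) = 4.28.
Bélanger equation: y₂/y₁ = ½[√(1 + 8Fr₁²) − 1] = ½[√147.3 − 1] = 5.57.
y₂ = 5.57 × 0.0212 = 0.118 m.

y₂ = 0.118 m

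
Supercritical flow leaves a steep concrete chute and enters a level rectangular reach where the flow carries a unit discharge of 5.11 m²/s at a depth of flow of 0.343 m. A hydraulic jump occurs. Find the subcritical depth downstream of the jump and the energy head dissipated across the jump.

V₁ = q/y₁ = 5.11/0.343 = 14.9 m/s. Fr₁ = V₁/√(g·y₁) = 14.9/√(9.81×0.343) = 8.12.
Conjugate-depth relation: y₂/y₁ = ½[√(1 + 8Fr₁²) − 1] = ½[√528.7 − 1] = 11.0.
y₂ = 11.0 × 0.343 = 3.77 m.
Head loss: ΔE = (y₂ − y₁)³/(4y₁y₂) = (3.77 − 0.343)³/(4×0.343×3.77) = 40.3/5.17 = 7.79 m.

y₂ = 3.77 m; ΔE = 7.79 m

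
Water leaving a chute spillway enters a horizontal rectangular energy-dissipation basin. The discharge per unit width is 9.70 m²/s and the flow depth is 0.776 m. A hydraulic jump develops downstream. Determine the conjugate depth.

y₂ = 4.60 m

V₁ = q/y₁ = 9.70/0.776 = 12.5 m/s. Fr₁ = V₁/√(g·y₁) = 12.5/√(9.81×0.776) = 4.53.
Sequent-depth ratio: y₂/y₁ = ½[√(1 + 8Fr₁²) − 1] = ½[√165.2 − 1] = 5.93.
y₂ = 5.93 × 0.776 = 4.60 m.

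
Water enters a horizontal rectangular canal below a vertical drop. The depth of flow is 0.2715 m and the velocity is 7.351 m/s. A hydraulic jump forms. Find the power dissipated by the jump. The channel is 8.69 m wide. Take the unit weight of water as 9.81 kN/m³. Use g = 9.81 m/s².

P = 229.2 kW

Fr₁ = V₁/√(g·y₁) = 7.351/√(9.81×0.2715) = 4.504.
Sequent-depth ratio: y₂/y₁ = ½[√(1 + 8Fr₁²) − 1] = ½[√163.31 − 1] = 5.890.
y₂ = 5.890 × 0.2715 = 1.599 m.
Head loss: ΔE = (y₂ − y₁)³/(4y₁y₂) = (1.599 − 0.2715)³/(4×0.2715×1.599) = 2.340/1.737 = 1.347 m.
q = V₁·y₁ = 7.351 × 0.2715 = 1.996 m²/s. Q = q·b = 1.996 × 8.69 = 17.34 m³/s. P = γ·Q·ΔE = 9.81 × 17.34 × 1.347 = 229.2 kW.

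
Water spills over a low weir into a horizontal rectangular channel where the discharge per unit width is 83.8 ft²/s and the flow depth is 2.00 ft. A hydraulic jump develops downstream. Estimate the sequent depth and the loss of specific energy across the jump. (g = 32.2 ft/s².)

y₂ = 13.8 ft; ΔE = 14.9 ft

V₁ = q/y₁ = 83.8/2.00 = 41.9 ft/s. Fr₁ = V₁/√(g·y₁) = 41.9/√(32.2×2.00) = 5.22.
Sequent-depth ratio: y₂/y₁ = ½[√(1 + 8Fr₁²) − 1] = ½[√219.1 − 1] = 6.90.
y₂ = 6.90 × 2.00 = 13.8 ft.
V₂ = q/y₂ = 83.8/13.8 = 6.07 ft/s. E₁ = y₁ + V₁²/2g = 29.3 ft; E₂ = y₂ + V₂²/2g = 14.4 ft. ΔE = E₁ − E₂ = 14.9 ft.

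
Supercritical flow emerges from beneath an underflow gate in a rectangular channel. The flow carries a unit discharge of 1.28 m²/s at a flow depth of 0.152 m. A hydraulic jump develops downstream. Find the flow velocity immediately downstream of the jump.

V₁ = q/y₁ = 1.28/0.152 = 8.42 m/s. Fr₁ = V₁/√(g·y₁) = 8.42/√(9.81×0.152) = 6.90.
Bélanger equation: y₂/y₁ = ½[√(1 + 8Fr₁²) − 1] = ½[√381.5 − 1] = 9.27.
y₂ = 9.27 × 0.152 = 1.41 m.
V₂ = q/y₂ = 1.28/1.41 = 0.909 m/s.

V₂ = 0.909 m/s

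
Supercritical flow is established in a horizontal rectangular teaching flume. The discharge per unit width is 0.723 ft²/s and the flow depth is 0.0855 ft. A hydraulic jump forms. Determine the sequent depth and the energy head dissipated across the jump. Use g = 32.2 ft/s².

V₁ = q/y₁ = 0.723/0.0855 = 8.46 ft/s. Fr₁ = V₁/√(g·y₁) = 8.46/√(32.2×0.0855) = 5.10.
From the momentum equation for a rectangular channel, y₂/y₁ = ½[√(1 + 8Fr₁²) − 1] = ½[√208.8 − 1] = 6.72.
y₂ = 6.72 × 0.0855 = 0.575 ft.
V₂ = q/y₂ = 0.723/0.575 = 1.26 ft/s. E₁ = y₁ + V₁²/2g = 1.20 ft; E₂ = y₂ + V₂²/2g = 0.600 ft. ΔE = E₁ − E₂ = 0.596 ft.

y₂ = 0.575 ft; ΔE = 0.596 ft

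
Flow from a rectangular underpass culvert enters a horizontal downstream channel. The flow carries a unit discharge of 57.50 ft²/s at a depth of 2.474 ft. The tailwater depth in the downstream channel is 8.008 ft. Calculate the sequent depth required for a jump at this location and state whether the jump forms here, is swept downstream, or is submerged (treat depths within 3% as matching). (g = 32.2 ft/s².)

y₂ = 7.957 ft; the jump forms here

V₁ = q/y₁ = 57.50/2.474 = 23.24 ft/s. Fr₁ = V₁/√(g·y₁) = 23.24/√(32.2×2.474) = 2.604.
From the momentum equation for a rectangular channel, y₂/y₁ = ½[√(1 + 8Fr₁²) − 1] = ½[√55.246 − 1] = 3.216.
y₂ = 3.216 × 2.474 = 7.957 ft.
Tailwater y_tw = 8.008 ft: y_tw ≈ y₂, so the jump forms here.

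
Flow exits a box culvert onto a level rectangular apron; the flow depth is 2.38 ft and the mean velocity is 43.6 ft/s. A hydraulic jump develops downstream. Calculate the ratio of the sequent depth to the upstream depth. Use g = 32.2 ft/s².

y₂/y₁ = 6.56

Fr₁ = V₁/√(g·y₁) = 43.6/√(32.2×2.38) = 4.98.
Bélanger equation: y₂/y₁ = ½[√(1 + 8Fr₁²) − 1] = ½[√199.4 − 1] = 6.56.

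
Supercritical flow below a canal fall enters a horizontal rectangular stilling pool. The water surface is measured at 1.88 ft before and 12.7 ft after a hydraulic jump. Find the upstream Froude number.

For a rectangular channel the momentum equation gives q² = ½·g·y₁·y₂·(y₁ + y₂) = ½×32.2×1.88×12.7×14.6 = 5605.
q = √5605 = 74.9 ft²/s.
V₁ = q/y₁ = 39.8 ft/s; Fr₁ = V₁/√(g·y₁) = 5.12.

Fr₁ = 5.12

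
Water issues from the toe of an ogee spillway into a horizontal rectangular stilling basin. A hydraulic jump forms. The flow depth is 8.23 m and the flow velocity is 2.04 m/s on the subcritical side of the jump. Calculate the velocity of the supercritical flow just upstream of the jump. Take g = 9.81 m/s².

V₁ = 21.7 m/s

Fr₂ = V₂/√(g·y₂) = 2.04/√(9.81×8.23) = 0.227.
Since the conjugate-depth ratio holds either way, y₁/y₂ = ½[√(1 + 8Fr₂²) − 1] = ½[√1.412 − 1] = 0.0942.
y₁ = 0.0942 × 8.23 = 0.775 m.
V₁ = q/y₁ = 16.8/0.775 = 21.7 m/s.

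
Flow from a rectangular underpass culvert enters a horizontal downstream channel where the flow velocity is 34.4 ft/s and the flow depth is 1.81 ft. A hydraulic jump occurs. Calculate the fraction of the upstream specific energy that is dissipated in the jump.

ΔE/E₁ = 0.445 (44.5%)

Fr₁ = V₁/√(g·y₁) = 34.4/√(32.2×1.81) = 4.51.
Sequent-depth ratio: y₂/y₁ = ½[√(1 + 8Fr₁²) − 1] = ½[√163.4 − 1] = 5.89.
y₂ = 5.89 × 1.81 = 10.7 ft.
E₁ = y₁ + V₁²/2g = 20.2 ft. ΔE = (y₂ − y₁)³/(4y₁y₂) = 8.99 ft. ΔE/E₁ = 8.99/20.2 = 0.445.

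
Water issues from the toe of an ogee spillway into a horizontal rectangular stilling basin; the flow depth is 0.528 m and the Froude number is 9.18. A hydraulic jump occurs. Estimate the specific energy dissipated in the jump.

Fr₁ = 9.18 (given).
From the momentum equation for a rectangular channel, y₂/y₁ = ½[√(1 + 8Fr₁²) − 1] = ½[√675.2 − 1] = 12.5.
y₂ = 12.5 × 0.528 = 6.60 m.
V₁ = Fr₁·√(g·y₁) = 9.18×√(9.81×0.528) = 20.9 m/s; q = V₁·y₁ = 11.0 m²/s. V₂ = q/y₂ = 11.0/6.60 = 1.67 m/s. E₁ = y₁ + V₁²/2g = 22.8 m; E₂ = y₂ + V₂²/2g = 6.74 m. ΔE = E₁ − E₂ = 16.0 m.

ΔE = 16.0 m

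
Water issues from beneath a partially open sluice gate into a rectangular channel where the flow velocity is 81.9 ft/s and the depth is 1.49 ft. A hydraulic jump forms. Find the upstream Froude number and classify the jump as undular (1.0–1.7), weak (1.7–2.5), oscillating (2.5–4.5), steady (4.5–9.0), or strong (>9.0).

Fr₁ = V₁/√(g·y₁) = 81.9/√(32.2×1.49) = 11.8.
Fr₁ = 11.8 lies in the strong range.

Fr₁ = 11.8; strong jump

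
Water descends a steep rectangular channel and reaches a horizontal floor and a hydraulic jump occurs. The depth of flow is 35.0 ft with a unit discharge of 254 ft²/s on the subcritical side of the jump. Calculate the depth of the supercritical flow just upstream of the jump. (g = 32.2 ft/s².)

V₂ = q/y₂ = 254/35.0 = 7.26 ft/s; Fr₂ = V₂/√(g·y₂) = 0.216.
Since the conjugate-depth ratio holds either way, y₁/y₂ = ½[√(1 + 8Fr₂²) − 1] = ½[√1.374 − 1] = 0.0861.
y₁ = 0.0861 × 35.0 = 3.01 ft.

y₁ = 3.01 ft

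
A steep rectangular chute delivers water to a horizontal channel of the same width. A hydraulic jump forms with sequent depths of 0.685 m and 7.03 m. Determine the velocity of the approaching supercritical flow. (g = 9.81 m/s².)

V₁ = 19.7 m/s

For a rectangular channel the momentum equation gives q² = ½·g·y₁·y₂·(y₁ + y₂) = ½×9.81×0.685×7.03×7.71 = 182.
q = √182 = 13.5 m²/s.
V₁ = q/y₁ = 13.5/0.685 = 19.7 m/s.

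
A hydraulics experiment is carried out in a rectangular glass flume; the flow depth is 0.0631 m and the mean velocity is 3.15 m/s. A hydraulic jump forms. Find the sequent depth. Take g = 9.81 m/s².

Fr₁ = V₁/√(g·y₁) = 3.15/√(9.81×0.0631) = 4.00.
By Bélanger, y₂/y₁ = ½[√(1 + 8Fr₁²) − 1] = ½[√129.2 − 1] = 5.18.
y₂ = 5.18 × 0.0631 = 0.327 m.

y₂ = 0.327 m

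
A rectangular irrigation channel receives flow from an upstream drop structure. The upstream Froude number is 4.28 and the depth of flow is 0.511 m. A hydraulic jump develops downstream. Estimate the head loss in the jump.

ΔE = 2.19 m

Fr₁ = 4.28 (given).
From the momentum equation for a rectangular channel, y₂/y₁ = ½[√(1 + 8Fr₁²) − 1] = ½[√147.5 − 1] = 5.57.
y₂ = 5.57 × 0.511 = 2.85 m.
Head loss: ΔE = (y₂ − y₁)³/(4y₁y₂) = (2.85 − 0.511)³/(4×0.511×2.85) = 12.8/5.82 = 2.19 m.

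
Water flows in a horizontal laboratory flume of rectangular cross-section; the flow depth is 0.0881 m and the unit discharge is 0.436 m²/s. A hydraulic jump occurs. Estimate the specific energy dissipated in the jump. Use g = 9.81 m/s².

ΔE = 0.691 m

V₁ = q/y₁ = 0.436/0.0881 = 4.95 m/s. Fr₁ = V₁/√(g·y₁) = 4.95/√(9.81×0.0881) = 5.32.
Bélanger equation: y₂/y₁ = ½[√(1 + 8Fr₁²) − 1] = ½[√227.7 − 1] = 7.04.
y₂ = 7.04 × 0.0881 = 0.621 m.
Head loss: ΔE = (y₂ − y₁)³/(4y₁y₂) = (0.621 − 0.0881)³/(4×0.0881×0.621) = 0.151/0.219 = 0.691 m.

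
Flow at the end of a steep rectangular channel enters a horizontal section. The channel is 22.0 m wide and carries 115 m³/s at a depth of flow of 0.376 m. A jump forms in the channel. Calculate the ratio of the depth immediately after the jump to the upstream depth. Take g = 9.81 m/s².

y₂/y₁ = 9.75

q = Q/b = 115/22.0 = 5.23 m²/s; V₁ = q/y₁ = 13.9 m/s. Fr₁ = V₁/√(g·y₁) = 7.24.
Bélanger equation: y₂/y₁ = ½[√(1 + 8Fr₁²) − 1] = ½[√420.2 − 1] = 9.75.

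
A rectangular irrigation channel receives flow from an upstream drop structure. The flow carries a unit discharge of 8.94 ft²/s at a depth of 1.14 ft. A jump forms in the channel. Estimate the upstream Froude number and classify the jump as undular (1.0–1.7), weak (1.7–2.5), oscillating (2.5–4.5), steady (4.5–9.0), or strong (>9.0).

Fr₁ = 1.29; undular jump

V₁ = q/y₁ = 8.94/1.14 = 7.84 ft/s. Fr₁ = V₁/√(g·y₁) = 7.84/√(32.2×1.14) = 1.29.
Fr₁ = 1.29 lies in the undular range.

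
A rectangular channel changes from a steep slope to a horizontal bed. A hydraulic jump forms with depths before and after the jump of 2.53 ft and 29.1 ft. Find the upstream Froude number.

For a rectangular channel the momentum equation gives q² = ½·g·y₁·y₂·(y₁ + y₂) = ½×32.2×2.53×29.1×31.6 = 37492.
q = √37492 = 194 ft²/s.
V₁ = q/y₁ = 76.5 ft/s; Fr₁ = V₁/√(g·y₁) = 8.48.

Fr₁ = 8.48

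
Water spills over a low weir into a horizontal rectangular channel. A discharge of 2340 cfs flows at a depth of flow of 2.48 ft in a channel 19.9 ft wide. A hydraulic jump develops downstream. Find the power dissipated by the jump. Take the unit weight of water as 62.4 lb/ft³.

P = 5116 hp

q = Q/b = 2340/19.9 = 118 ft²/s; V₁ = q/y₁ = 47.4 ft/s. Fr₁ = V₁/√(g·y₁) = 5.31.
From the momentum equation for a rectangular channel, y₂/y₁ = ½[√(1 + 8Fr₁²) − 1] = ½[√226.2 − 1] = 7.02.
y₂ = 7.02 × 2.48 = 17.4 ft.
V₂ = q/y₂ = 118/17.4 = 6.75 ft/s. E₁ = y₁ + V₁²/2g = 37.4 ft; E₂ = y₂ + V₂²/2g = 18.1 ft. ΔE = E₁ − E₂ = 19.3 ft.
P = γ·Q·ΔE/550 = 62.4 × 2340 × 19.3 / 550 = 5116 hp.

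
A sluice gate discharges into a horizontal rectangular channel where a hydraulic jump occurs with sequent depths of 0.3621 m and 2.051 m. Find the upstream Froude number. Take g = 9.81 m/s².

For a rectangular channel the momentum equation gives q² = ½·g·y₁·y₂·(y₁ + y₂) = ½×9.81×0.3621×2.051×2.413 = 8.790.
q = √8.790 = 2.965 m²/s.
V₁ = q/y₁ = 8.188 m/s; Fr₁ = V₁/√(g·y₁) = 4.344.

Fr₁ = 4.344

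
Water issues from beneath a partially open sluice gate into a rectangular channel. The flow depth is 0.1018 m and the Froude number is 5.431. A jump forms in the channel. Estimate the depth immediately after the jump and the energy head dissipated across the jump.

Fr₁ = 5.431 (given).
Conjugate-depth relation: y₂/y₁ = ½[√(1 + 8Fr₁²) − 1] = ½[√236.97 − 1] = 7.197.
y₂ = 7.197 × 0.1018 = 0.7326 m.
Head loss: ΔE = (y₂ − y₁)³/(4y₁y₂) = (0.7326 − 0.1018)³/(4×0.1018×0.7326) = 0.2510/0.2983 = 0.8415 m.

y₂ = 0.7326 m; ΔE = 0.8415 m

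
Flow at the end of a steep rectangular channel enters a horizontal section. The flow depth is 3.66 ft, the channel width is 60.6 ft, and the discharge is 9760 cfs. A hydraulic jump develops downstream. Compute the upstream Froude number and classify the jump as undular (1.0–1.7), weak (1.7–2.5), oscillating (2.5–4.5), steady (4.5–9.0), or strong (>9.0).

Fr₁ = 4.05; oscillating jump

q = Q/b = 9760/60.6 = 161 ft²/s; V₁ = q/y₁ = 44.0 ft/s. Fr₁ = V₁/√(g·y₁) = 4.05.
Fr₁ = 4.05 lies in the oscillating range.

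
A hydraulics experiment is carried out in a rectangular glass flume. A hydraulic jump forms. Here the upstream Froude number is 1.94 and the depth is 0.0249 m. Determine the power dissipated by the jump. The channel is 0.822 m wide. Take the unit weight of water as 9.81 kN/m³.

P = 0.00112 kW

Fr₁ = 1.94 (given).
From the momentum equation for a rectangular channel, y₂/y₁ = ½[√(1 + 8Fr₁²) − 1] = ½[√31.11 − 1] = 2.29.
y₂ = 2.29 × 0.0249 = 0.0570 m.
Head loss: ΔE = (y₂ − y₁)³/(4y₁y₂) = (0.0570 − 0.0249)³/(4×0.0249×0.0570) = 0.0000330/0.00568 = 0.00582 m.
V₁ = Fr₁·√(g·y₁) = 1.94×√(9.81×0.0249) = 0.959 m/s; q = V₁·y₁ = 0.0239 m²/s. Q = q·b = 0.0239 × 0.822 = 0.0196 m³/s. P = γ·Q·ΔE = 9.81 × 0.0196 × 0.00582 = 0.00112 kW.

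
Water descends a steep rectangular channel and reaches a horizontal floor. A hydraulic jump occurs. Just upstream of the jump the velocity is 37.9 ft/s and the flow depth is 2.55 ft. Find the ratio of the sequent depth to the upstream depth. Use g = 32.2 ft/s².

Fr₁ = V₁/√(g·y₁) = 37.9/√(32.2×2.55) = 4.18.
By Bélanger, y₂/y₁ = ½[√(1 + 8Fr₁²) − 1] = ½[√140.9 − 1] = 5.44.

y₂/y₁ = 5.44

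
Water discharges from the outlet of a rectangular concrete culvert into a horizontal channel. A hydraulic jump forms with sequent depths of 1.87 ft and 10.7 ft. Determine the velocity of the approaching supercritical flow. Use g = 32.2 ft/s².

V₁ = 34.0 ft/s

For a rectangular channel the momentum equation gives q² = ½·g·y₁·y₂·(y₁ + y₂) = ½×32.2×1.87×10.7×12.6 = 4049.
q = √4049 = 63.6 ft²/s.
V₁ = q/y₁ = 63.6/1.87 = 34.0 ft/s.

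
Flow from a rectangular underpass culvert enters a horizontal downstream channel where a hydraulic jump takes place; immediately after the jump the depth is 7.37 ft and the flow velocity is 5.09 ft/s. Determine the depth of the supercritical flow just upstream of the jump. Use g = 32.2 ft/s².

Fr₂ = V₂/√(g·y₂) = 5.09/√(32.2×7.37) = 0.330.
From the momentum equation (using Fr₂), y₁/y₂ = ½[√(1 + 8Fr₂²) − 1] = ½[√1.873 − 1] = 0.184.
y₁ = 0.184 × 7.37 = 1.36 ft.

y₁ = 1.36 ft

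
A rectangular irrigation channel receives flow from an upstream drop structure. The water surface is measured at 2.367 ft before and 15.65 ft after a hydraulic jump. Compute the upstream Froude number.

Fr₁ = 5.016

For a rectangular channel the momentum equation gives q² = ½·g·y₁·y₂·(y₁ + y₂) = ½×32.2×2.367×15.65×18.02 = 10745.
q = √10745 = 103.7 ft²/s.
V₁ = q/y₁ = 43.79 ft/s; Fr₁ = V₁/√(g·y₁) = 5.016.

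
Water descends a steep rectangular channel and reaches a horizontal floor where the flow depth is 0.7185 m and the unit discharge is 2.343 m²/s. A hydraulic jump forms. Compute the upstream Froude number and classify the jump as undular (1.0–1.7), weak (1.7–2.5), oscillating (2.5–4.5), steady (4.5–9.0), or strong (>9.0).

Fr₁ = 1.228; undular jump

V₁ = q/y₁ = 2.343/0.7185 = 3.261 m/s. Fr₁ = V₁/√(g·y₁) = 3.261/√(9.81×0.7185) = 1.228.
Fr₁ = 1.228 lies in the undular range.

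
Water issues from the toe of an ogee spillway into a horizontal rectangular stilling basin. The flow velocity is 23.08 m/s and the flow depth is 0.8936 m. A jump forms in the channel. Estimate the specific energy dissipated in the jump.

Fr₁ = V₁/√(g·y₁) = 23.08/√(9.81×0.8936) = 7.795.
Bélanger equation: y₂/y₁ = ½[√(1 + 8Fr₁²) − 1] = ½[√487.13 − 1] = 10.54.
y₂ = 10.54 × 0.8936 = 9.414 m.
q = V₁·y₁ = 23.08 × 0.8936 = 20.62 m²/s. V₂ = q/y₂ = 20.62/9.414 = 2.191 m/s. E₁ = y₁ + V₁²/2g = 28.04 m; E₂ = y₂ + V₂²/2g = 9.659 m. ΔE = E₁ − E₂ = 18.38 m.

ΔE = 18.38 m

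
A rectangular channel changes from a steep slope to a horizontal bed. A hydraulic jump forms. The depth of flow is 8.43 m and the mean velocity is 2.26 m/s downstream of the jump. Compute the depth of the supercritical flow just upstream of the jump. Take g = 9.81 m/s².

y₁ = 0.937 m

Fr₂ = V₂/√(g·y₂) = 2.26/√(9.81×8.43) = 0.249.
The Bélanger relation is symmetric: y₁/y₂ = ½[√(1 + 8Fr₂²) − 1] = ½[√1.494 − 1] = 0.111.
y₁ = 0.111 × 8.43 = 0.937 m.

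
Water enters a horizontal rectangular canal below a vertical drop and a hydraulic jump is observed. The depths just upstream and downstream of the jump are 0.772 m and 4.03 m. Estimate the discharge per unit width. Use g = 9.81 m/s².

For a rectangular channel the momentum equation gives q² = ½·g·y₁·y₂·(y₁ + y₂) = ½×9.81×0.772×4.03×4.80 = 73.3.
q = √73.3 = 8.56 m²/s.

q = 8.56 m²/s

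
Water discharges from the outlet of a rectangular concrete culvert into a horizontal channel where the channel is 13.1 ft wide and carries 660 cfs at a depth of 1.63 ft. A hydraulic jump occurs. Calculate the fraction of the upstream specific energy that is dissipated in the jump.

q = Q/b = 660/13.1 = 50.4 ft²/s; V₁ = q/y₁ = 30.9 ft/s. Fr₁ = V₁/√(g·y₁) = 4.27.
By Bélanger, y₂/y₁ = ½[√(1 + 8Fr₁²) − 1] = ½[√146.6 − 1] = 5.55.
y₂ = 5.55 × 1.63 = 9.05 ft.
E₁ = y₁ + V₁²/2g = 16.5 ft. ΔE = (y₂ − y₁)³/(4y₁y₂) = 6.93 ft. ΔE/E₁ = 6.93/16.5 = 0.421.

ΔE/E₁ = 0.421 (42.1%)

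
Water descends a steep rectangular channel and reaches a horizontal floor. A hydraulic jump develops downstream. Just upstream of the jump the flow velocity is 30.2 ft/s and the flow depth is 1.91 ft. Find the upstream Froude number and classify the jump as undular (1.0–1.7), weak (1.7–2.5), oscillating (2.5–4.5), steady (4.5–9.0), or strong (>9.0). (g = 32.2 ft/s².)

Fr₁ = V₁/√(g·y₁) = 30.2/√(32.2×1.91) = 3.85.
Fr₁ = 3.85 lies in the oscillating range.

Fr₁ = 3.85; oscillating jump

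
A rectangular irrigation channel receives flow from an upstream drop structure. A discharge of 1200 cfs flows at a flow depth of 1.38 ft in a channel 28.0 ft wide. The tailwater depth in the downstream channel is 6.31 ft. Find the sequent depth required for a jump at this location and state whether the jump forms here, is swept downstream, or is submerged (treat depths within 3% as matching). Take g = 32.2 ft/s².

q = Q/b = 1200/28.0 = 42.9 ft²/s; V₁ = q/y₁ = 31.1 ft/s. Fr₁ = V₁/√(g·y₁) = 4.66.
From the momentum equation for a rectangular channel, y₂/y₁ = ½[√(1 + 8Fr₁²) − 1] = ½[√174.6 − 1] = 6.11.
y₂ = 6.11 × 1.38 = 8.43 ft.
Tailwater y_tw = 6.31 ft: y_tw < y₂, so the jump is swept downstream.

y₂ = 8.43 ft; the jump is swept downstream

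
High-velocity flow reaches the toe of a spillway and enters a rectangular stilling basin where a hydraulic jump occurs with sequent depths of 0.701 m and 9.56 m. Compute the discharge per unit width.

For a rectangular channel the momentum equation gives q² = ½·g·y₁·y₂·(y₁ + y₂) = ½×9.81×0.701×9.56×10.3 = 337.
q = √337 = 18.4 m²/s.

q = 18.4 m²/s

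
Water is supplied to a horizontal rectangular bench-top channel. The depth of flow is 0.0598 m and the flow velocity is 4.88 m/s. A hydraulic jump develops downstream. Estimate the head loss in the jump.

Fr₁ = V₁/√(g·y₁) = 4.88/√(9.81×0.0598) = 6.37.
Bélanger equation: y₂/y₁ = ½[√(1 + 8Fr₁²) − 1] = ½[√325.8 − 1] = 8.52.
y₂ = 8.52 × 0.0598 = 0.510 m.
Head loss: ΔE = (y₂ − y₁)³/(4y₁y₂) = (0.510 − 0.0598)³/(4×0.0598×0.510) = 0.0911/0.122 = 0.747 m.

ΔE = 0.747 m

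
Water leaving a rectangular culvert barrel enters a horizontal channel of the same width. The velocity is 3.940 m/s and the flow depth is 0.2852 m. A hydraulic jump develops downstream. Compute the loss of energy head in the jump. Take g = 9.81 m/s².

Fr₁ = V₁/√(g·y₁) = 3.940/√(9.81×0.2852) = 2.356.
Sequent-depth ratio: y₂/y₁ = ½[√(1 + 8Fr₁²) − 1] = ½[√45.388 − 1] = 2.869.
y₂ = 2.869 × 0.2852 = 0.8181 m.
Head loss: ΔE = (y₂ − y₁)³/(4y₁y₂) = (0.8181 − 0.2852)³/(4×0.2852×0.8181) = 0.1513/0.9333 = 0.1622 m.

ΔE = 0.1622 m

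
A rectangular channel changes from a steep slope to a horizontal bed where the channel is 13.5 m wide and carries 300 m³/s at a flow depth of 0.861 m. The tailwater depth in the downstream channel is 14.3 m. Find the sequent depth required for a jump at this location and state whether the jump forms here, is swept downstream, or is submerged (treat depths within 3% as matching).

q = Q/b = 300/13.5 = 22.2 m²/s; V₁ = q/y₁ = 25.8 m/s. Fr₁ = V₁/√(g·y₁) = 8.88.
By Bélanger, y₂/y₁ = ½[√(1 + 8Fr₁²) − 1] = ½[√631.9 − 1] = 12.1.
y₂ = 12.1 × 0.861 = 10.4 m.
Tailwater y_tw = 14.3 m: y_tw > y₂, so the jump is submerged.

y₂ = 10.4 m; the jump is submerged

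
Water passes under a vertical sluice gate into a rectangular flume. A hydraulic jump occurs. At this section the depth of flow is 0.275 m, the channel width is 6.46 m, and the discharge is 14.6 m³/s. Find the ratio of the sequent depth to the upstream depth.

y₂/y₁ = 6.59

q = Q/b = 14.6/6.46 = 2.26 m²/s; V₁ = q/y₁ = 8.22 m/s. Fr₁ = V₁/√(g·y₁) = 5.00.
By Bélanger, y₂/y₁ = ½[√(1 + 8Fr₁²) − 1] = ½[√201.3 − 1] = 6.59.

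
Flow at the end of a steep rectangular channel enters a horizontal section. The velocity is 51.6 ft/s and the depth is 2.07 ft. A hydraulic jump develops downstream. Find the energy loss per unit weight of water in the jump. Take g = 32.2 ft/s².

Fr₁ = V₁/√(g·y₁) = 51.6/√(32.2×2.07) = 6.32.
Sequent-depth ratio: y₂/y₁ = ½[√(1 + 8Fr₁²) − 1] = ½[√320.6 − 1] = 8.45.
y₂ = 8.45 × 2.07 = 17.5 ft.
q = V₁·y₁ = 51.6 × 2.07 = 107 ft²/s. V₂ = q/y₂ = 107/17.5 = 6.10 ft/s. E₁ = y₁ + V₁²/2g = 43.4 ft; E₂ = y₂ + V₂²/2g = 18.1 ft. ΔE = E₁ − E₂ = 25.3 ft.

ΔE = 25.3 ft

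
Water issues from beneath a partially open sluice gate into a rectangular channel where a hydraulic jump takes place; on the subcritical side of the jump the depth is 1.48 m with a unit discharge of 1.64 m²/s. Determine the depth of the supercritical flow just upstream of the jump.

V₂ = q/y₂ = 1.64/1.48 = 1.11 m/s; Fr₂ = V₂/√(g·y₂) = 0.291.
From the momentum equation (using Fr₂), y₁/y₂ = ½[√(1 + 8Fr₂²) − 1] = ½[√1.677 − 1] = 0.147.
y₁ = 0.147 × 1.48 = 0.218 m.

y₁ = 0.218 m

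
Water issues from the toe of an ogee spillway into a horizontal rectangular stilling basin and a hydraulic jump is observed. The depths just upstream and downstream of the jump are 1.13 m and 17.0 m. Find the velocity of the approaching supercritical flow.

For a rectangular channel the momentum equation gives q² = ½·g·y₁·y₂·(y₁ + y₂) = ½×9.81×1.13×17.0×18.1 = 1708.
q = √1708 = 41.3 m²/s.
V₁ = q/y₁ = 41.3/1.13 = 36.6 m/s.

V₁ = 36.6 m/s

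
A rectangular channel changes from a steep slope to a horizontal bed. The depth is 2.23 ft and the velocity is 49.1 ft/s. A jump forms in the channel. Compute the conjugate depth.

Fr₁ = V₁/√(g·y₁) = 49.1/√(32.2×2.23) = 5.79.
Sequent-depth ratio: y₂/y₁ = ½[√(1 + 8Fr₁²) − 1] = ½[√269.6 − 1] = 7.71.
y₂ = 7.71 × 2.23 = 17.2 ft.

y₂ = 17.2 ft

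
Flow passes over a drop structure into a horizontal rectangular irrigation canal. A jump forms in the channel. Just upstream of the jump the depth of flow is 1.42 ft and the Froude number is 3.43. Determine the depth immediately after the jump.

y₂ = 6.21 ft

Fr₁ = 3.43 (given).
Conjugate-depth relation: y₂/y₁ = ½[√(1 + 8Fr₁²) − 1] = ½[√95.12 − 1] = 4.38.
y₂ = 4.38 × 1.42 = 6.21 ft.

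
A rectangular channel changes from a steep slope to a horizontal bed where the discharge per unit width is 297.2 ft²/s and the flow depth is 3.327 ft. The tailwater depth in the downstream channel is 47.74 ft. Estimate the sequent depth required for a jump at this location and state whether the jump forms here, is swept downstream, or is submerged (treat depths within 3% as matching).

V₁ = q/y₁ = 297.2/3.327 = 89.33 ft/s. Fr₁ = V₁/√(g·y₁) = 89.33/√(32.2×3.327) = 8.631.
Conjugate-depth relation: y₂/y₁ = ½[√(1 + 8Fr₁²) − 1] = ½[√596.90 − 1] = 11.72.
y₂ = 11.72 × 3.327 = 38.98 ft.
Tailwater y_tw = 47.74 ft: y_tw > y₂, so the jump is submerged.

y₂ = 38.98 ft; the jump is submerged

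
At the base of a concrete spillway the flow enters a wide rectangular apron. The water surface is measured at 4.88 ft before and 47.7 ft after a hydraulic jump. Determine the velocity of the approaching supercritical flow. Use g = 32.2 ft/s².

V₁ = 91.0 ft/s

For a rectangular channel the momentum equation gives q² = ½·g·y₁·y₂·(y₁ + y₂) = ½×32.2×4.88×47.7×52.6 = 197054.
q = √197054 = 444 ft²/s.
V₁ = q/y₁ = 444/4.88 = 91.0 ft/s.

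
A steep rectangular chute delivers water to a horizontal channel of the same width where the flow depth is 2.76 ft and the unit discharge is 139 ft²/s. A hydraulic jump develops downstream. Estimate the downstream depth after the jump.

V₁ = q/y₁ = 139/2.76 = 50.4 ft/s. Fr₁ = V₁/√(g·y₁) = 50.4/√(32.2×2.76) = 5.34.
Sequent-depth ratio: y₂/y₁ = ½[√(1 + 8Fr₁²) − 1] = ½[√229.3 − 1] = 7.07.
y₂ = 7.07 × 2.76 = 19.5 ft.

y₂ = 19.5 ft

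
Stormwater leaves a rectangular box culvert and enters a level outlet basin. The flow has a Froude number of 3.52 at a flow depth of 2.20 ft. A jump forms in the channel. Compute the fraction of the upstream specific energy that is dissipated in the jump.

Fr₁ = 3.52 (given).
Conjugate-depth relation: y₂/y₁ = ½[√(1 + 8Fr₁²) − 1] = ½[√100.1 − 1] = 4.50.
y₂ = 4.50 × 2.20 = 9.91 ft.
E₁ = y₁(1 + Fr₁²/2) = 2.20×(1 + 3.52²/2) = 15.8 ft. ΔE = (y₂ − y₁)³/(4y₁y₂) = 5.25 ft. ΔE/E₁ = 5.25/15.8 = 0.332.

ΔE/E₁ = 0.332 (33.2%)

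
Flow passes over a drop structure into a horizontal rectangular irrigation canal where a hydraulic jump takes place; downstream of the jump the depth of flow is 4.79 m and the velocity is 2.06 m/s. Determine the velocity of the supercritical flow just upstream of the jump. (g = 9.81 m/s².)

Fr₂ = V₂/√(g·y₂) = 2.06/√(9.81×4.79) = 0.301.
From the momentum equation (using Fr₂), y₁/y₂ = ½[√(1 + 8Fr₂²) − 1] = ½[√1.722 − 1] = 0.156.
y₁ = 0.156 × 4.79 = 0.748 m.
V₁ = q/y₁ = 9.87/0.748 = 13.2 m/s.

V₁ = 13.2 m/s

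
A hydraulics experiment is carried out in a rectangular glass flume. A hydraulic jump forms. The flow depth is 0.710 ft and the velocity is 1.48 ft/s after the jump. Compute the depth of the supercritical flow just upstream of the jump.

y₁ = 0.117 ft

Fr₂ = V₂/√(g·y₂) = 1.48/√(32.2×0.710) = 0.310.
The Bélanger relation is symmetric: y₁/y₂ = ½[√(1 + 8Fr₂²) − 1] = ½[√1.766 − 1] = 0.165.
y₁ = 0.165 × 0.710 = 0.117 ft.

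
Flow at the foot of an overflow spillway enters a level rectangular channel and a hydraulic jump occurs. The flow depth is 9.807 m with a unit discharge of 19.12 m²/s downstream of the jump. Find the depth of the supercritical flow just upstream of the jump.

y₁ = 0.7218 m

V₂ = q/y₂ = 19.12/9.807 = 1.950 m/s; Fr₂ = V₂/√(g·y₂) = 0.1988.
Since the conjugate-depth ratio holds either way, y₁/y₂ = ½[√(1 + 8Fr₂²) − 1] = ½[√1.3161 − 1] = 0.07360.
y₁ = 0.07360 × 9.807 = 0.7218 m.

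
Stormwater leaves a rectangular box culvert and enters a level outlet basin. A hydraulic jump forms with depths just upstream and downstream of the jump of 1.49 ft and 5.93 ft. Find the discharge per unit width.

For a rectangular channel the momentum equation gives q² = ½·g·y₁·y₂·(y₁ + y₂) = ½×32.2×1.49×5.93×7.42 = 1056.
q = √1056 = 32.5 ft²/s.

q = 32.5 ft²/s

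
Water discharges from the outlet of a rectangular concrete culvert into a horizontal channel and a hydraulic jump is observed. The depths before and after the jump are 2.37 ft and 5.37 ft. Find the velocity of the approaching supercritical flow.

For a rectangular channel the momentum equation gives q² = ½·g·y₁·y₂·(y₁ + y₂) = ½×32.2×2.37×5.37×7.74 = 1586.
q = √1586 = 39.8 ft²/s.
V₁ = q/y₁ = 39.8/2.37 = 16.8 ft/s.

V₁ = 16.8 ft/s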